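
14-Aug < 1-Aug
False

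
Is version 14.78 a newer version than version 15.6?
No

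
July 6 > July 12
False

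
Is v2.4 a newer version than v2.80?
No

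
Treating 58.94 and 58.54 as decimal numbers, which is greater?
58.94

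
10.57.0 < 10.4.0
False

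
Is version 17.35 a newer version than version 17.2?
Yes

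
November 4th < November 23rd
True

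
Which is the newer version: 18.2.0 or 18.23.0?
18.23.0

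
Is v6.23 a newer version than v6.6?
Yes. Version numbers are compared segment by segment as integers, not as decimals: minor version 23 > 6, so v6.23 > v6.6 (even though the decimal 6.23 < 6.6).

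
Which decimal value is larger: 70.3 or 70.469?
70.469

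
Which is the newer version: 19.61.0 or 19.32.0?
19.61.0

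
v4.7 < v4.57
True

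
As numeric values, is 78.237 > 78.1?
True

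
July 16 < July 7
False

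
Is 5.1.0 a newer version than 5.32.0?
No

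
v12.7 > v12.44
False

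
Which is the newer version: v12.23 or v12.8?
v12.23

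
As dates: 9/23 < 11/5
True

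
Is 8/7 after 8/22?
No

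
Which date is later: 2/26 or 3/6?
3/6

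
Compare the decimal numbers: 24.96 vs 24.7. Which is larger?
24.96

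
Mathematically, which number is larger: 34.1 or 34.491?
34.491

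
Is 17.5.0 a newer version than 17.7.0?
No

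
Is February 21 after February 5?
Yes. Day 21 comes after day 5 in February — this is a date comparison, not a decimal one (the decimal 2.21 would be smaller than 2.5).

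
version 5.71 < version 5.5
False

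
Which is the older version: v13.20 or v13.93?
v13.20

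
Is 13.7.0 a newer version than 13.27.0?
No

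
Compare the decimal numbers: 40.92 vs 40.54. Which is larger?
40.92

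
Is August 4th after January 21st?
Yes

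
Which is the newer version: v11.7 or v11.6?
v11.7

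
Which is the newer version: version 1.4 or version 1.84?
version 1.84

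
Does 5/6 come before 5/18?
Yes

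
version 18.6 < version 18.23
True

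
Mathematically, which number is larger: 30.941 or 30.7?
30.941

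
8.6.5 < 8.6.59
True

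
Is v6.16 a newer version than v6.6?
Yes. Version numbers are compared segment by segment as integers, not as decimals: minor version 16 > 6, so v6.16 > v6.6 (even though the decimal 6.16 < 6.6).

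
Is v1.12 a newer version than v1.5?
Yes. Version numbers are compared segment by segment as integers, not as decimals: minor version 12 > 5, so v1.12 > v1.5 (even though the decimal 1.12 < 1.5).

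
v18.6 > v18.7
False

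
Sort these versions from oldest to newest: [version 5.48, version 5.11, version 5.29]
[version 5.11, version 5.29, version 5.48]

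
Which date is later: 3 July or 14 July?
14 July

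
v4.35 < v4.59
True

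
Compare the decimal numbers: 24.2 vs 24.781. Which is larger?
24.781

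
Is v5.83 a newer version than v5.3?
Yes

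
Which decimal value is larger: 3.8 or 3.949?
3.949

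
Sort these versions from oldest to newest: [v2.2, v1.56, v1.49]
[v1.49, v1.56, v2.2]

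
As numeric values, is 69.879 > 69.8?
True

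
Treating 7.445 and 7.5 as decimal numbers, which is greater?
7.5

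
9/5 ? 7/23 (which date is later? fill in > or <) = >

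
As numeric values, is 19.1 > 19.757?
False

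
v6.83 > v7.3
False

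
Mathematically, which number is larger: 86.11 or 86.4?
86.4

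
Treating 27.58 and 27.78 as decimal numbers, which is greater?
27.78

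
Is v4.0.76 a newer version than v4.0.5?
Yes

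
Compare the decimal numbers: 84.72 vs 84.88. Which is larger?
84.88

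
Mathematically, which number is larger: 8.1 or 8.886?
8.886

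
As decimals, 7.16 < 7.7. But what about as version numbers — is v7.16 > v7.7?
True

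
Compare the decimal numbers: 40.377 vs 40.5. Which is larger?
40.5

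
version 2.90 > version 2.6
True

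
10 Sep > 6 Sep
True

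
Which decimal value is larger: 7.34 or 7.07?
7.34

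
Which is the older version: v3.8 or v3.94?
v3.8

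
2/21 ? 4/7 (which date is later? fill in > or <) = <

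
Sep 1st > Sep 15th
False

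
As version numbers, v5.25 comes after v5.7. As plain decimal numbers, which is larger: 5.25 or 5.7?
5.7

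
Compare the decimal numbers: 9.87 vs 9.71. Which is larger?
9.87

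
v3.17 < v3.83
True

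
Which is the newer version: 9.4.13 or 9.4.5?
9.4.13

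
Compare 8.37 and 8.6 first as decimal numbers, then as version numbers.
As decimals: 8.37 < 8.6. As versions: v8.37 > v8.6 (minor version 37 > 6).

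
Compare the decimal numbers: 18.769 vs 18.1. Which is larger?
18.769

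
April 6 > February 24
True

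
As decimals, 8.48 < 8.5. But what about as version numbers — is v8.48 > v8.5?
True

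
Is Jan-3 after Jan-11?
No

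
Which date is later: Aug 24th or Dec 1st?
Dec 1st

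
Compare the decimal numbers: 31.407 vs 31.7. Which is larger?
31.7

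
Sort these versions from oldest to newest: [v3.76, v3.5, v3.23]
[v3.5, v3.23, v3.76]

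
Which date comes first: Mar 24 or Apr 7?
Mar 24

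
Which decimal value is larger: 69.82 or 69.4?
69.82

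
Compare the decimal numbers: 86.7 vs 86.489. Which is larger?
86.7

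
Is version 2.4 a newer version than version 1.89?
Yes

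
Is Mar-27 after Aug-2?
No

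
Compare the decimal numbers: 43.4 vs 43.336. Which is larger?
43.4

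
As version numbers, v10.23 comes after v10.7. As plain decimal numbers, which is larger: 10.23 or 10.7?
10.7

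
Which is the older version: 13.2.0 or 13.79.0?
13.2.0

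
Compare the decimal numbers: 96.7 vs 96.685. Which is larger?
96.7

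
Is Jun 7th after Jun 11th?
No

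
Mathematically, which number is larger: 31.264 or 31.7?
31.7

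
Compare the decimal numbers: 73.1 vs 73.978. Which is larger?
73.978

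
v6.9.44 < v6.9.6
False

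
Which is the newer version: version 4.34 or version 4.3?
version 4.34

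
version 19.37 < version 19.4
False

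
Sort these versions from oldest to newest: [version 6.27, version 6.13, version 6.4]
[version 6.4, version 6.13, version 6.27]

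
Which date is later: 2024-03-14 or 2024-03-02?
2024-03-14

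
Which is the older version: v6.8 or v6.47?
v6.8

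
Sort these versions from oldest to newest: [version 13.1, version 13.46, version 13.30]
[version 13.1, version 13.30, version 13.46]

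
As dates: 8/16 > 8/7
True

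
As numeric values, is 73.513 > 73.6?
False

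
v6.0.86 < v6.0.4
False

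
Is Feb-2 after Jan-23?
Yes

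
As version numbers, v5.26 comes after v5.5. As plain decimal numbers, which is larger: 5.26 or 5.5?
5.5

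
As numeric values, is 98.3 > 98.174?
True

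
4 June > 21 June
False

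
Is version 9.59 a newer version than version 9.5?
Yes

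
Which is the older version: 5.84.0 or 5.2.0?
5.2.0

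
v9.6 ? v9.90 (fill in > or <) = <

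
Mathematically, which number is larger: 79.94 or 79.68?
79.94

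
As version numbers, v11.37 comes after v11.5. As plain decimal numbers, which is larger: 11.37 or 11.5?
11.5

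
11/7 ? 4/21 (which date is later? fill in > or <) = >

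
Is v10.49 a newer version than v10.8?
Yes. Version numbers are compared segment by segment as integers, not as decimals: minor version 49 > 8, so v10.49 > v10.8 (even though the decimal 10.49 < 10.8).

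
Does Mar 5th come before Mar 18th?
Yes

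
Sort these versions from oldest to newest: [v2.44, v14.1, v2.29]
[v2.29, v2.44, v14.1]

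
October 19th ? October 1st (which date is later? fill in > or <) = >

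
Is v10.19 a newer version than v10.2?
Yes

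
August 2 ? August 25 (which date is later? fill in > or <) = <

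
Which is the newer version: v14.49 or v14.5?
v14.49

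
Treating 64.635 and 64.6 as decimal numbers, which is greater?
64.635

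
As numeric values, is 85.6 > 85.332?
True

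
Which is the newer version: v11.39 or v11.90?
v11.90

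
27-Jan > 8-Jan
True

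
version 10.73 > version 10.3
True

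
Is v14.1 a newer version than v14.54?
No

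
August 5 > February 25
True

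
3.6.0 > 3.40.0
False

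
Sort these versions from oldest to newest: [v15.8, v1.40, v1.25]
[v1.25, v1.40, v15.8]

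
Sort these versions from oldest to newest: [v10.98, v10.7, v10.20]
[v10.7, v10.20, v10.98]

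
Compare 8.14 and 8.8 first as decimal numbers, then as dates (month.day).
As decimals: 8.14 < 8.8. As dates: 8/14 is later than 8/8 (day 14 > day 8).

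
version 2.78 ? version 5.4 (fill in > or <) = <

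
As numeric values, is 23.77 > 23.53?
True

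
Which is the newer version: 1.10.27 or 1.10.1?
1.10.27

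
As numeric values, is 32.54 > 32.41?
True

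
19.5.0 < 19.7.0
True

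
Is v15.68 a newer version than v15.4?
Yes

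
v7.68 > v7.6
True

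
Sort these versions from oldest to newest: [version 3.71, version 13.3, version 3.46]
[version 3.46, version 3.71, version 13.3]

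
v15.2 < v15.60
True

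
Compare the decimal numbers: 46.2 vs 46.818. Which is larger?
46.818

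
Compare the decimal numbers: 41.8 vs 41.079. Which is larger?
41.8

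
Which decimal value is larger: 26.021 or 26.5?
26.5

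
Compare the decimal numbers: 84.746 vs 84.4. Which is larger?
84.746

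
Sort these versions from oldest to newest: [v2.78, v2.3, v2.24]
[v2.3, v2.24, v2.78]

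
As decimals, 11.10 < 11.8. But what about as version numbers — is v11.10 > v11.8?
True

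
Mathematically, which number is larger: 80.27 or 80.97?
80.97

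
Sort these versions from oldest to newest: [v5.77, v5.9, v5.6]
[v5.6, v5.9, v5.77]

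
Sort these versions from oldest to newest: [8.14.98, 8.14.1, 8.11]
[8.11, 8.14.1, 8.14.98]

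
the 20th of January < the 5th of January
False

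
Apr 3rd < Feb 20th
False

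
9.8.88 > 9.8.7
True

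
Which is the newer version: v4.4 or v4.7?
v4.7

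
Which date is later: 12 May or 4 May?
12 May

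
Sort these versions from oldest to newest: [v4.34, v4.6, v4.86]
[v4.6, v4.34, v4.86]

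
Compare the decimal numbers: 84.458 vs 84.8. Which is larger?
84.8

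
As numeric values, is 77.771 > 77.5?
True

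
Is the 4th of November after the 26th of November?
No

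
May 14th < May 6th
False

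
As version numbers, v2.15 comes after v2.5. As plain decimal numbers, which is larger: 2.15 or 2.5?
2.5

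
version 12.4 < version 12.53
True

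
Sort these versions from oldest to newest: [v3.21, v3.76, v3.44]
[v3.21, v3.44, v3.76]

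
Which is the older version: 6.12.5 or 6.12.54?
6.12.5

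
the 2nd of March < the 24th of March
True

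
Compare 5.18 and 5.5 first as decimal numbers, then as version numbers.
As decimals: 5.18 < 5.5. As versions: v5.18 > v5.5 (minor version 18 > 5).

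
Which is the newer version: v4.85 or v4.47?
v4.85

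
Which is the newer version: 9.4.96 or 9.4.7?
9.4.96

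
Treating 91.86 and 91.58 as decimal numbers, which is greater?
91.86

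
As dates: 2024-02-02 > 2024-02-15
False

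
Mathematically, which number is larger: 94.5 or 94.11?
94.5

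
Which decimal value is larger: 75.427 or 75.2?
75.427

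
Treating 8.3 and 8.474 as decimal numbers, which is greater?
8.474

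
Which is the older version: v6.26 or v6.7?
v6.7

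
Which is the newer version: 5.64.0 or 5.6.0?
5.64.0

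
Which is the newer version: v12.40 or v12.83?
v12.83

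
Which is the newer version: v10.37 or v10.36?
v10.37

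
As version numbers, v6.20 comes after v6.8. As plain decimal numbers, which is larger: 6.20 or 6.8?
6.8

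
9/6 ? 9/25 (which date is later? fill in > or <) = <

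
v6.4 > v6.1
True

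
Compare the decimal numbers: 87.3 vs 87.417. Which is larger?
87.417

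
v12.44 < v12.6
False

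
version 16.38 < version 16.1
False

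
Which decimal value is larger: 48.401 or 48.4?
48.401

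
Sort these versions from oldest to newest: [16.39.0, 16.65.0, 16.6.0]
[16.6.0, 16.39.0, 16.65.0]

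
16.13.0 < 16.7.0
False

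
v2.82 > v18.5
False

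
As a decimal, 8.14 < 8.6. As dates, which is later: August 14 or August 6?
August 14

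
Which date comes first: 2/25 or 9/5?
2/25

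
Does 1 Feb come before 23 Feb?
Yes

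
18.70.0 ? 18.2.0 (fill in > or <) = >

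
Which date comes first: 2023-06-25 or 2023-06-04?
2023-06-04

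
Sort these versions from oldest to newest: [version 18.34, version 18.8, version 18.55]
[version 18.8, version 18.34, version 18.55]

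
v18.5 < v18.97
True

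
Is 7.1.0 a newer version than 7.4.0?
No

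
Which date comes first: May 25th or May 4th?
May 4th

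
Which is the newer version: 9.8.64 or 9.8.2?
9.8.64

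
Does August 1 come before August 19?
Yes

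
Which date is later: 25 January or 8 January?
25 January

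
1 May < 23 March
False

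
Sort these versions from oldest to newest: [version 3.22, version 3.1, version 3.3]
[version 3.1, version 3.3, version 3.22]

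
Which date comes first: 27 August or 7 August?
7 August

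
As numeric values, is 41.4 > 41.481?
False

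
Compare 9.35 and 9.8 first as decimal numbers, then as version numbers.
As decimals: 9.35 < 9.8. As versions: v9.35 > v9.8 (minor version 35 > 8).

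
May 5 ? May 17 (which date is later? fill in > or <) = <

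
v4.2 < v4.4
True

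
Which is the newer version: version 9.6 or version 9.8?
version 9.8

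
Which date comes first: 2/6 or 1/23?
1/23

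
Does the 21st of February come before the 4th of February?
No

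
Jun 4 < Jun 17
True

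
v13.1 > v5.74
True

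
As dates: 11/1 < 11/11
True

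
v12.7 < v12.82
True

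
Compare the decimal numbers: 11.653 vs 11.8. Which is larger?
11.8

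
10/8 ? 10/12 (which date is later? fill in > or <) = <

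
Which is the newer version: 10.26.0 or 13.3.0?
13.3.0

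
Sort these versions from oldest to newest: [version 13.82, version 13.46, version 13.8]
[version 13.8, version 13.46, version 13.82]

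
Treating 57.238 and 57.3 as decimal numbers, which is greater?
57.3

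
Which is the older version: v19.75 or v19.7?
v19.7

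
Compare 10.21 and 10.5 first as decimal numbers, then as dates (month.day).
As decimals: 10.21 < 10.5. As dates: 10/21 is later than 10/5 (day 21 > day 5).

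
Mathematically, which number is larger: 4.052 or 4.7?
4.7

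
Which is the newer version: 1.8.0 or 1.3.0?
1.8.0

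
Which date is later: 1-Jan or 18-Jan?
18-Jan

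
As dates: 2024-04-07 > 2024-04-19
False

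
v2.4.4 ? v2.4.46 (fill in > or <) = <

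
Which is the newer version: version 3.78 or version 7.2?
version 7.2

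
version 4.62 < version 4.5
False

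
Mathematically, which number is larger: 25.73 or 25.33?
25.73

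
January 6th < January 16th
True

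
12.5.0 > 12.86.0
False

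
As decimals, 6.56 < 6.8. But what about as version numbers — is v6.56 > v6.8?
True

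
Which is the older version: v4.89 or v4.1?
v4.1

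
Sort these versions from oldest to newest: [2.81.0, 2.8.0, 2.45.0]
[2.8.0, 2.45.0, 2.81.0]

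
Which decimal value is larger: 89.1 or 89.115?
89.115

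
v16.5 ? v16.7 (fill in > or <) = <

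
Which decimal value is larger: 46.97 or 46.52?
46.97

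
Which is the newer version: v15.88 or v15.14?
v15.88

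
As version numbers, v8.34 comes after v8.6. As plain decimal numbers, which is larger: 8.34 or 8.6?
8.6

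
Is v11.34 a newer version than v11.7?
Yes. Version numbers are compared segment by segment as integers, not as decimals: minor version 34 > 7, so v11.34 > v11.7 (even though the decimal 11.34 < 11.7).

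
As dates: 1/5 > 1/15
False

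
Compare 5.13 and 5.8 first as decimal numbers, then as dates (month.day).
As decimals: 5.13 < 5.8. As dates: 5/13 is later than 5/8 (day 13 > day 8).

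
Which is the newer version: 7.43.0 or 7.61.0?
7.61.0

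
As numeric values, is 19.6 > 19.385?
True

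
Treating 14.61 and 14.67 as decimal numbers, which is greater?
14.67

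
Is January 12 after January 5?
Yes. Day 12 comes after day 5 in January — this is a date comparison, not a decimal one (the decimal 1.12 would be smaller than 1.5).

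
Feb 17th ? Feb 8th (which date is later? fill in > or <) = >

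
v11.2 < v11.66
True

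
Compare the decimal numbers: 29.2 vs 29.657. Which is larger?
29.657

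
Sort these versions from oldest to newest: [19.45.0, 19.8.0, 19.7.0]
[19.7.0, 19.8.0, 19.45.0]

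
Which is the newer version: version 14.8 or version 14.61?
version 14.61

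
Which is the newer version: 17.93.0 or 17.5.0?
17.93.0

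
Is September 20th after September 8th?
Yes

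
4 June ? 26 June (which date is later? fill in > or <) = <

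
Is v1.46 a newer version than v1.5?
Yes. Version numbers are compared segment by segment as integers, not as decimals: minor version 46 > 5, so v1.46 > v1.5 (even though the decimal 1.46 < 1.5).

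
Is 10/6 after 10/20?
No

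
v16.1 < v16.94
True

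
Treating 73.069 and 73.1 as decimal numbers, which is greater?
73.1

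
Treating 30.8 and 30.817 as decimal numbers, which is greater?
30.817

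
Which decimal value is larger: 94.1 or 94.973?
94.973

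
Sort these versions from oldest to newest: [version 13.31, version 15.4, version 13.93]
[version 13.31, version 13.93, version 15.4]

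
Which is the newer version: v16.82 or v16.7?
v16.82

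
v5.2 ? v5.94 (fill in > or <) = <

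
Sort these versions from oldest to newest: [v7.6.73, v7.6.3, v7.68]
[v7.6.3, v7.6.73, v7.68]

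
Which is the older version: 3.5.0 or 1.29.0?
1.29.0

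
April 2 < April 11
True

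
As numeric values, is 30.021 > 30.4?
False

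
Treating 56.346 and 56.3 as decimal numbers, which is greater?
56.346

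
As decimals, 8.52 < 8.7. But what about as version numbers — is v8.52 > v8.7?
True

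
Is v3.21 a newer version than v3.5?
Yes. Version numbers are compared segment by segment as integers, not as decimals: minor version 21 > 5, so v3.21 > v3.5 (even though the decimal 3.21 < 3.5).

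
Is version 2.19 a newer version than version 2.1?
Yes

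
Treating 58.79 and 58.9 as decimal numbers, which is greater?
58.9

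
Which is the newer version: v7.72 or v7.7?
v7.72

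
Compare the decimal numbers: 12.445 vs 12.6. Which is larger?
12.6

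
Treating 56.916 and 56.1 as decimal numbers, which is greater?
56.916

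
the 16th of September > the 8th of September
True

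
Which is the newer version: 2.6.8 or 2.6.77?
2.6.77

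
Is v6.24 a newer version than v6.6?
Yes. Version numbers are compared segment by segment as integers, not as decimals: minor version 24 > 6, so v6.24 > v6.6 (even though the decimal 6.24 < 6.6).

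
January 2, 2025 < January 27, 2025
True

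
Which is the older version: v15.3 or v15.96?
v15.3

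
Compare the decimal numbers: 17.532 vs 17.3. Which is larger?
17.532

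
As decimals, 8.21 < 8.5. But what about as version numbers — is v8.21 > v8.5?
True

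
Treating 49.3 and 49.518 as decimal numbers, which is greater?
49.518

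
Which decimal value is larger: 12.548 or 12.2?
12.548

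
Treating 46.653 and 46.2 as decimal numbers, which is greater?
46.653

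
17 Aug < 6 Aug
False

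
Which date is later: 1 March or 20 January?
1 March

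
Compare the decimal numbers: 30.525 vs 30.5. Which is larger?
30.525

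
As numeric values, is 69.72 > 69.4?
True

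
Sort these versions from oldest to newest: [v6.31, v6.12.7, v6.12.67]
[v6.12.7, v6.12.67, v6.31]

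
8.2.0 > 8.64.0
False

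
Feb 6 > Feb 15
False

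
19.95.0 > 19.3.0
True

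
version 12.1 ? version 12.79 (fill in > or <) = <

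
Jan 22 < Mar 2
True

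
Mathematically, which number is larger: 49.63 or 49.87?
49.87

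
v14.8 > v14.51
False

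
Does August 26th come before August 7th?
No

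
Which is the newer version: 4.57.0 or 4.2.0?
4.57.0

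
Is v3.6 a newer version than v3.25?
No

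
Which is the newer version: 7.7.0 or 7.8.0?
7.8.0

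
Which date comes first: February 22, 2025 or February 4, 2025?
February 4, 2025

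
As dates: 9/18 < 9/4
False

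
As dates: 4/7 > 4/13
False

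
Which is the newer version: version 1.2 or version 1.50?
version 1.50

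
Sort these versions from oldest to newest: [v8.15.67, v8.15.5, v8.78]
[v8.15.5, v8.15.67, v8.78]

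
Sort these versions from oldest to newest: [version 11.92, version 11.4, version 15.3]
[version 11.4, version 11.92, version 15.3]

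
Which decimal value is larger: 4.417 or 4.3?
4.417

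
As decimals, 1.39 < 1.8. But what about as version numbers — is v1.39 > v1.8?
True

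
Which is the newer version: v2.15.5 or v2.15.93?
v2.15.93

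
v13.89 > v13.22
True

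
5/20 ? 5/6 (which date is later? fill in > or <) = >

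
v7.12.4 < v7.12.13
True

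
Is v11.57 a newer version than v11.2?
Yes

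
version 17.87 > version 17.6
True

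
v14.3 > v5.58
True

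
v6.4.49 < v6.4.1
False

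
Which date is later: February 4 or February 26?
February 26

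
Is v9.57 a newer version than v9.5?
Yes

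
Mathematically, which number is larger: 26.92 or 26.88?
26.92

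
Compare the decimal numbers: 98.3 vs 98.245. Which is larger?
98.3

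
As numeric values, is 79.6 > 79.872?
False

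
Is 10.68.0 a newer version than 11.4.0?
No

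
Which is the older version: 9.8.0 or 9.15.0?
9.8.0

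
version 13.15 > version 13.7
True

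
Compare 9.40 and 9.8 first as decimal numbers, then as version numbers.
As decimals: 9.40 < 9.8. As versions: v9.40 > v9.8 (minor version 40 > 8).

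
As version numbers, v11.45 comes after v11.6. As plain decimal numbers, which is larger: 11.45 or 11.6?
11.6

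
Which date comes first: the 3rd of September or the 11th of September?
the 3rd of September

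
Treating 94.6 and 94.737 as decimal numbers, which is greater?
94.737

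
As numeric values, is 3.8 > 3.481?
True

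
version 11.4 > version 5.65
True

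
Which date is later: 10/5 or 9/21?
10/5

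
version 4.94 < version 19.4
True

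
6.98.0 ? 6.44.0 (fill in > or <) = >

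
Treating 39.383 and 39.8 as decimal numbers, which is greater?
39.8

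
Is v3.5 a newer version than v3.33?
No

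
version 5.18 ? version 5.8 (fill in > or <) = >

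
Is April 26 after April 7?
Yes. Day 26 comes after day 7 in April — this is a date comparison, not a decimal one (the decimal 4.26 would be smaller than 4.7).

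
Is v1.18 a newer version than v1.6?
Yes. Version numbers are compared segment by segment as integers, not as decimals: minor version 18 > 6, so v1.18 > v1.6 (even though the decimal 1.18 < 1.6).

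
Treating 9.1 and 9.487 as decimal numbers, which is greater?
9.487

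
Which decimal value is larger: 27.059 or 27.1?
27.1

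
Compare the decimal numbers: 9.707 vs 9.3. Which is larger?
9.707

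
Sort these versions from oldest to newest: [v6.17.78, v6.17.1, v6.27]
[v6.17.1, v6.17.78, v6.27]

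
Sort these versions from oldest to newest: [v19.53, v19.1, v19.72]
[v19.1, v19.53, v19.72]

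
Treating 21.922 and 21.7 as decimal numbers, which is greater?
21.922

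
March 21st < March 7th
False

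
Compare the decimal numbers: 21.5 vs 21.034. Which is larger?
21.5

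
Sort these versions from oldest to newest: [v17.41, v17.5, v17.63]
[v17.5, v17.41, v17.63]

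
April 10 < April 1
False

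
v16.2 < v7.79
False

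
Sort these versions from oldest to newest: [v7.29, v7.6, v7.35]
[v7.6, v7.29, v7.35]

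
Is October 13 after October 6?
Yes. Day 13 comes after day 6 in October — this is a date comparison, not a decimal one (the decimal 10.13 would be smaller than 10.6).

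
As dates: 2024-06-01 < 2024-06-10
True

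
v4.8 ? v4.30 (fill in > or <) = <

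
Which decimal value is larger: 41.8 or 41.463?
41.8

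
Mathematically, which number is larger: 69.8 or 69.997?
69.997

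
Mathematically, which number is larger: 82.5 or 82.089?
82.5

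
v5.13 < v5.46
True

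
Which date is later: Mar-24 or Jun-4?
Jun-4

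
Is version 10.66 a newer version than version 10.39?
Yes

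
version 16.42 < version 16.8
False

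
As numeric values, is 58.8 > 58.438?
True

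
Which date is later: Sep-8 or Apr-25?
Sep-8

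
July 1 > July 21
False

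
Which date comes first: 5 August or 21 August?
5 August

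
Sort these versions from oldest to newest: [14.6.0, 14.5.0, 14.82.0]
[14.5.0, 14.6.0, 14.82.0]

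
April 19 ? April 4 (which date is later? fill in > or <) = >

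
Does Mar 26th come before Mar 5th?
No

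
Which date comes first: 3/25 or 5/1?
3/25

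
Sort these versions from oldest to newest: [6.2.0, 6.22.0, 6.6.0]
[6.2.0, 6.6.0, 6.22.0]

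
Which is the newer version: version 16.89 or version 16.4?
version 16.89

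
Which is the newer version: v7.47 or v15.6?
v15.6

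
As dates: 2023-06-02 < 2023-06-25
True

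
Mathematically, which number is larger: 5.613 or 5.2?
5.613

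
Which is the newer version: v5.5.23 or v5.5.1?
v5.5.23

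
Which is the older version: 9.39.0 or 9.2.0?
9.2.0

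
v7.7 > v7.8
False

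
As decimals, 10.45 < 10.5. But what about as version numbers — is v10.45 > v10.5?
True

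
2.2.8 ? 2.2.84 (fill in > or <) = <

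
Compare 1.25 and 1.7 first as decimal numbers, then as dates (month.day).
As decimals: 1.25 < 1.7. As dates: 1/25 is later than 1/7 (day 25 > day 7).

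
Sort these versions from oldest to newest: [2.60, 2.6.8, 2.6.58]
[2.6.8, 2.6.58, 2.60]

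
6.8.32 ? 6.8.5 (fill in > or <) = >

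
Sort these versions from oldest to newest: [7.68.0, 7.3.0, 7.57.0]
[7.3.0, 7.57.0, 7.68.0]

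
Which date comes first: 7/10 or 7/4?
7/4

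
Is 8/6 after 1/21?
Yes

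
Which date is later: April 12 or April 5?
April 12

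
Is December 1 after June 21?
Yes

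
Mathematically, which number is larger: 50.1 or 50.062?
50.1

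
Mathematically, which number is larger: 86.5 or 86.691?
86.691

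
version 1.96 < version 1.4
False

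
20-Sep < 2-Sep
False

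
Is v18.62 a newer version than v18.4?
Yes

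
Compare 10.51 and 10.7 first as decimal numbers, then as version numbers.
As decimals: 10.51 < 10.7. As versions: v10.51 > v10.7 (minor version 51 > 7).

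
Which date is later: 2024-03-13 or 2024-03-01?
2024-03-13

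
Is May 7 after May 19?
No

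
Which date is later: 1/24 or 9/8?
9/8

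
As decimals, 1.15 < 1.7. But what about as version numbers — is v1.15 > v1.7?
True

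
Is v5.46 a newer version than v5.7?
Yes. Version numbers are compared segment by segment as integers, not as decimals: minor version 46 > 7, so v5.46 > v5.7 (even though the decimal 5.46 < 5.7).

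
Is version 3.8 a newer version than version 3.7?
Yes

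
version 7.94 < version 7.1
False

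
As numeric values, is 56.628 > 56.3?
True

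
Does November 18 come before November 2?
No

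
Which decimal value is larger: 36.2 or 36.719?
36.719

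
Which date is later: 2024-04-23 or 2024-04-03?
2024-04-23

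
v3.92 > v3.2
True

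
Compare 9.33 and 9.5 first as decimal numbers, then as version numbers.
As decimals: 9.33 < 9.5. As versions: v9.33 > v9.5 (minor version 33 > 5).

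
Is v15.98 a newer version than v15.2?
Yes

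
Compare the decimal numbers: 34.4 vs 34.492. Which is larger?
34.492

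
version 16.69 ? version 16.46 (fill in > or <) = >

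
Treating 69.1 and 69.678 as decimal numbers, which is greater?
69.678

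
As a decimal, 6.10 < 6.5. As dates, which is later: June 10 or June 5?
June 10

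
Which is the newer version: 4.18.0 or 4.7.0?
4.18.0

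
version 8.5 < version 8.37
True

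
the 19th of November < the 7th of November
False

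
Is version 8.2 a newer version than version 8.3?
No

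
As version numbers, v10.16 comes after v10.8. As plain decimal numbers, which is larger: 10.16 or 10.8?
10.8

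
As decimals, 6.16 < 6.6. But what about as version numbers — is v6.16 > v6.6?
True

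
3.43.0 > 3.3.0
True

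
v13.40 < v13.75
True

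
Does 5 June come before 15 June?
Yes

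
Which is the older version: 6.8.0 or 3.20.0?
3.20.0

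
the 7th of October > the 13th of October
False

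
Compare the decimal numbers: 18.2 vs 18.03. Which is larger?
18.2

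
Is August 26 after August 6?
Yes. Day 26 comes after day 6 in August — this is a date comparison, not a decimal one (the decimal 8.26 would be smaller than 8.6).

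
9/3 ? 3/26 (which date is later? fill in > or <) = >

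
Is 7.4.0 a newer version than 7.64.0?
No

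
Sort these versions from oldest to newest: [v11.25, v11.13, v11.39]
[v11.13, v11.25, v11.39]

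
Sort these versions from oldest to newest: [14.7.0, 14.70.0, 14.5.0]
[14.5.0, 14.7.0, 14.70.0]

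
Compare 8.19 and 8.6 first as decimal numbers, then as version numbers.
As decimals: 8.19 < 8.6. As versions: v8.19 > v8.6 (minor version 19 > 6).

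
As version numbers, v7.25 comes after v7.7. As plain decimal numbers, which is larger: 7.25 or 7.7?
7.7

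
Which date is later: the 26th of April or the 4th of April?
the 26th of April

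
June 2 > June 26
False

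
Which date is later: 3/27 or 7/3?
7/3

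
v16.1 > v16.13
False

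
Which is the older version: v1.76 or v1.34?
v1.34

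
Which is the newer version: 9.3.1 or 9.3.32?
9.3.32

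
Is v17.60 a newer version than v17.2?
Yes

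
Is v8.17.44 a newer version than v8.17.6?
Yes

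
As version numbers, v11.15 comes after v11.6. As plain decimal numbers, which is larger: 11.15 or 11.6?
11.6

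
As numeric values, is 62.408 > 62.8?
False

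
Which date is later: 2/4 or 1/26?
2/4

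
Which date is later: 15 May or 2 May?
15 May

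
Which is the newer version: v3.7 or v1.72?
v3.7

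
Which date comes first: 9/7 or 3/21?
3/21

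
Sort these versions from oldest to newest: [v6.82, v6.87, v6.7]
[v6.7, v6.82, v6.87]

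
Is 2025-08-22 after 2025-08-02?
Yes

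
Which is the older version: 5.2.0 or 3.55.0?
3.55.0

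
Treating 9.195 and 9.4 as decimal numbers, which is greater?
9.4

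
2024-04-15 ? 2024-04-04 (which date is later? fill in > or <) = >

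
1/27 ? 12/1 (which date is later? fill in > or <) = <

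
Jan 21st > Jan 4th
True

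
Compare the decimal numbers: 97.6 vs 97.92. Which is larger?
97.92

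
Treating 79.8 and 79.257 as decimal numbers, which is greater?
79.8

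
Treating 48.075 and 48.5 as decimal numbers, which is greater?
48.5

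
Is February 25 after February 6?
Yes. Day 25 comes after day 6 in February — this is a date comparison, not a decimal one (the decimal 2.25 would be smaller than 2.6).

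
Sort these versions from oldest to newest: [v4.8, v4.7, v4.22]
[v4.7, v4.8, v4.22]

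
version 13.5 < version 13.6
True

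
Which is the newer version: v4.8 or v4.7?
v4.8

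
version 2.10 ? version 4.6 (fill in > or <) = <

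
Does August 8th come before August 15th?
Yes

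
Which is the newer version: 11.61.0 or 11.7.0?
11.61.0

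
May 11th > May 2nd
True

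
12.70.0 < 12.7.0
False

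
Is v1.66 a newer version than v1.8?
Yes. Version numbers are compared segment by segment as integers, not as decimals: minor version 66 > 8, so v1.66 > v1.8 (even though the decimal 1.66 < 1.8).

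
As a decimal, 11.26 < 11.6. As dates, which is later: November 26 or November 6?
November 26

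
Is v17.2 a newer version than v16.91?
Yes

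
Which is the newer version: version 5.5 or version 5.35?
version 5.35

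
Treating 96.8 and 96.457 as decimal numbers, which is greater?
96.8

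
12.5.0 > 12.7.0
False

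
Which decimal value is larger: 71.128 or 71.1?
71.128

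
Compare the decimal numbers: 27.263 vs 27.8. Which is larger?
27.8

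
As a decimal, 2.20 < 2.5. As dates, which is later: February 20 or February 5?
February 20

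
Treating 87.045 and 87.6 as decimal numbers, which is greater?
87.6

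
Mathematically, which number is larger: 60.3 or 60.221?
60.3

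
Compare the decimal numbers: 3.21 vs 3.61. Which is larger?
3.61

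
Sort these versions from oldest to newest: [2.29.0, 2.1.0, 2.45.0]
[2.1.0, 2.29.0, 2.45.0]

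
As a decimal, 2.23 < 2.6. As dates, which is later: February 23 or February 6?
February 23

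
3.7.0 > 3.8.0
False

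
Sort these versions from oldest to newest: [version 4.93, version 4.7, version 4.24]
[version 4.7, version 4.24, version 4.93]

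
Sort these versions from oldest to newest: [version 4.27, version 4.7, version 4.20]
[version 4.7, version 4.20, version 4.27]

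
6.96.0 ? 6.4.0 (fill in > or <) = >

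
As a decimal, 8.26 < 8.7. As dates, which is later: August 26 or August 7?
August 26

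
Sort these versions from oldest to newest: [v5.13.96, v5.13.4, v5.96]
[v5.13.4, v5.13.96, v5.96]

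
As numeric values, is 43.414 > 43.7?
False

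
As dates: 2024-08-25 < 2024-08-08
False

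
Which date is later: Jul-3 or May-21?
Jul-3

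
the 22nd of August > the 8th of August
True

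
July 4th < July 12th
True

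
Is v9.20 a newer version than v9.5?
Yes. Version numbers are compared segment by segment as integers, not as decimals: minor version 20 > 5, so v9.20 > v9.5 (even though the decimal 9.20 < 9.5).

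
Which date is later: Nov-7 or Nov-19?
Nov-19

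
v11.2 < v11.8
True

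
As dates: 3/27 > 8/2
False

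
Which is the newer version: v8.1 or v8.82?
v8.82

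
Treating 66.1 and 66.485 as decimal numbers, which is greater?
66.485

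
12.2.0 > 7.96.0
True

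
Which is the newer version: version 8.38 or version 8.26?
version 8.38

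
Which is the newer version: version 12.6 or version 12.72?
version 12.72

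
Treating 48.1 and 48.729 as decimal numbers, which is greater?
48.729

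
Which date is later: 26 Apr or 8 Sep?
8 Sep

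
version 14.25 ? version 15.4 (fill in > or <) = <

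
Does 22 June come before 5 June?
No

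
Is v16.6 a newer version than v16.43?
No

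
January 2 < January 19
True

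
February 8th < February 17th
True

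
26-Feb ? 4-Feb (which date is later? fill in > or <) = >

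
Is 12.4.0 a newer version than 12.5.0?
No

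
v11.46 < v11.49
True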